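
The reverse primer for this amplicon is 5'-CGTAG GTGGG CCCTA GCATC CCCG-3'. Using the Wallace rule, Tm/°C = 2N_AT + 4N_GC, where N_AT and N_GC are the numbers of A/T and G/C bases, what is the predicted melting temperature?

Counting bases: A=3, C=9, G=8, T=4
A+T = 7, G+C = 17
Tm = 2×7 + 4×17 = 82°C

82°C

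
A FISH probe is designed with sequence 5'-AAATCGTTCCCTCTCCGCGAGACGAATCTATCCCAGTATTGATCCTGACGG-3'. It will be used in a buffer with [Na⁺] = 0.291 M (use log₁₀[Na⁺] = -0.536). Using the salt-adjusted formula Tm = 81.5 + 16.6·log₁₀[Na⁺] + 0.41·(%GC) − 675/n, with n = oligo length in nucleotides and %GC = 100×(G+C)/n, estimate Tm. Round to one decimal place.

80.3°C

Length n = 51. Scanning the sequence gives C=16, G=10, T=13, A=12.
G+C = 26, so %GC = 26/51 × 100 = 50.98%
Salt term: 16.6 × (-0.536) = -8.898
GC term: 0.41 × 50.98 = 20.902; length term: −675/51 = −13.235
Tm = 81.5 + (-8.898) + 20.902 − 13.235 = 80.269 → 80.3°C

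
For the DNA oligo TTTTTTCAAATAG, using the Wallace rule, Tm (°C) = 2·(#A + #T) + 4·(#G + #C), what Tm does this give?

30°C

T=7, C=1, G=1, A=4
A+T = 11, G+C = 2
Tm = 2×11 + 4×2 = 30°C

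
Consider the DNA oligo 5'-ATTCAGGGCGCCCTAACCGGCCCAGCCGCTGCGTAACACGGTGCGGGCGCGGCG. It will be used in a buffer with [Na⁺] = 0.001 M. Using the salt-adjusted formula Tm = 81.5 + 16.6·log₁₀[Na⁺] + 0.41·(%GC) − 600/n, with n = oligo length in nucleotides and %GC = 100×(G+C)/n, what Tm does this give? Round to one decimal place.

Length n = 54. Base counts: T=6, G=20, A=8, C=20
G+C = 40, so %GC = 40/54 × 100 = 74.074%
Salt term: 16.6 × (-3) = -49.8
GC term: 0.41 × 74.074 = 30.37; length term: −600/54 = −11.111
Tm = 81.5 + (-49.8) + 30.37 − 11.111 = 50.959 → 51.0°C

51.0°C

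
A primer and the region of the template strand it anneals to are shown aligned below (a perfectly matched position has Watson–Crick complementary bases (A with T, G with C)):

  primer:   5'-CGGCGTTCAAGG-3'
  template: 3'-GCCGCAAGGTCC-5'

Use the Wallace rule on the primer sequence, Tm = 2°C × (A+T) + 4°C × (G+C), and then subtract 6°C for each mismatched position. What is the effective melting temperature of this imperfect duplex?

Primer base counts: A=2, T=2, G=5, C=3 → A+T=4, G+C=8
Perfect-match Tm = 2(4) + 4(8) = 8 + 32 = 40°C
Mismatches (positions where the bases are not complementary): 1 (at position 9)
Effective Tm = 40 − 1×6 = 40 − 6 = 34°C

34°C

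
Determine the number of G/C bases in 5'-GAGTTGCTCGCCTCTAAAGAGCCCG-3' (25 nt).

Counting bases: T=5, C=8, G=7, A=5
Total G or C: 7 + 8 = 15

15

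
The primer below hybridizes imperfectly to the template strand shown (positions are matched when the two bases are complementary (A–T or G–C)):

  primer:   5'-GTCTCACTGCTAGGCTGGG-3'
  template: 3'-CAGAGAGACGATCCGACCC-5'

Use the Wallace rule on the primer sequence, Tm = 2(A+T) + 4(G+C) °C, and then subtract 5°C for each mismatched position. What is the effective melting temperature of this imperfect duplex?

Primer base counts: A=2, T=5, G=7, C=5 → A+T=7, G+C=12
Perfect-match Tm = 2(7) + 4(12) = 14 + 48 = 62°C
Mismatches (positions where the bases are not complementary): 1 (at position 6)
Effective Tm = 62 − 1×5 = 62 − 5 = 57°C

57°C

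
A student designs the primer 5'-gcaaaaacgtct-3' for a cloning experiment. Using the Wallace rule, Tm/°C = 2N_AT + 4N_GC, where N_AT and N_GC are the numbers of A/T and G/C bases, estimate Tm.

C=3, G=2, T=2, A=5
So N_AT = 7 and N_GC = 5.
Tm = 4·5 + 2·7 = 20 + 14 = 34°C

34°C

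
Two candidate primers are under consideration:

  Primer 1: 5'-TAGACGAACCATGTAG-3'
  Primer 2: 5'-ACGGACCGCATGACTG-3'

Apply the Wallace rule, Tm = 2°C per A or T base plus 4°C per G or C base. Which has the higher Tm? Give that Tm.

Primer 2, 52°C

Primer 1: A+T=9, G+C=7 → Tm = 2(9)+4(7) = 46°C
Primer 2: A+T=6, G+C=10 → Tm = 2(6)+4(10) = 52°C
46°C vs 52°C → primer 2 is higher.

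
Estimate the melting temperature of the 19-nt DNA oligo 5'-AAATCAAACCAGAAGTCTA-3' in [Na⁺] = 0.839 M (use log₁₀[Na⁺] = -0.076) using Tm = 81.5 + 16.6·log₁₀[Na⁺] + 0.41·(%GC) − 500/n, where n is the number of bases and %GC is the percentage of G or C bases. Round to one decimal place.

66.9°C

Length n = 19. T=3, G=2, A=10, C=4
G+C = 6, so %GC = 6/19 × 100 = 31.579%
Salt term: 16.6 × (-0.076) = -1.262
GC term: 0.41 × 31.579 = 12.947; length term: −500/19 = −26.316
Tm = 81.5 + (-1.262) + 12.947 − 26.316 = 66.869 → 66.9°C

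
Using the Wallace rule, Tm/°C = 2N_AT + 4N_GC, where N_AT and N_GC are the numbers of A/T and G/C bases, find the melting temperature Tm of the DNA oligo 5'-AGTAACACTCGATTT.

A=5, T=5, C=3, G=2
AT pairs contribute 10, GC pairs contribute 5.
Tm = 4·5 + 2·10 = 20 + 20 = 40°C

40°C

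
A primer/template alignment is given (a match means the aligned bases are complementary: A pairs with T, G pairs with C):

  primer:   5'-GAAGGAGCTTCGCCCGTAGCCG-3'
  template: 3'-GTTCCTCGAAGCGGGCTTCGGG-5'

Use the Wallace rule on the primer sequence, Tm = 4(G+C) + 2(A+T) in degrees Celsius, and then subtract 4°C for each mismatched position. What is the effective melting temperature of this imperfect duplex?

62°C

Primer base counts: A=4, T=3, G=8, C=7 → A+T=7, G+C=15
Perfect-match Tm = 2(7) + 4(15) = 14 + 60 = 74°C
Mismatches (positions where the bases are not complementary): 3 (at positions 1, 17, 22)
Effective Tm = 74 − 3×4 = 74 − 12 = 62°C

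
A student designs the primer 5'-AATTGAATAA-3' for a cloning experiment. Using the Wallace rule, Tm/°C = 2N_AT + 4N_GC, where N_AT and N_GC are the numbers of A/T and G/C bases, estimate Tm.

22°C

A=6, T=3, G=1, C=0
A+T = 9, G+C = 1
Tm = 2(9) + 4(1) = 18 + 4 = 22°C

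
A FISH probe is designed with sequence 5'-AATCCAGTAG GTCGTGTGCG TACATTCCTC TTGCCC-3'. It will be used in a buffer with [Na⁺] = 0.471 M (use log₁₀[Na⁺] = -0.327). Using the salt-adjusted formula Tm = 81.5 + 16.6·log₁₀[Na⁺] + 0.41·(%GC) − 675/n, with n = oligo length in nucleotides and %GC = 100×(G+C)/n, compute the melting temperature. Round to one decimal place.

79.0°C

Length n = 36. Counting bases: G=8, C=11, T=11, A=6
G+C = 19, so %GC = 19/36 × 100 = 52.778%
Salt term: 16.6 × (-0.327) = -5.428
GC term: 0.41 × 52.778 = 21.639; length term: −675/36 = −18.75
Tm = 81.5 + (-5.428) + 21.639 − 18.75 = 78.961 → 79.0°C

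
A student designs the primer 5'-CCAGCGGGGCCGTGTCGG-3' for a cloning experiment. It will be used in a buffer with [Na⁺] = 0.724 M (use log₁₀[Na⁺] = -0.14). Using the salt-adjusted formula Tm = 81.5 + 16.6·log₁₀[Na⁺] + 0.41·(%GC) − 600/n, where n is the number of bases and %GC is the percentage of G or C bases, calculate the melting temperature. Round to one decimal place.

80.0°C

Length n = 18. A=1, G=9, T=2, C=6
G+C = 15, so %GC = 15/18 × 100 = 83.333%
Salt term: 16.6 × (-0.14) = -2.324
GC term: 0.41 × 83.333 = 34.167; length term: −600/18 = −33.333
Tm = 81.5 + (-2.324) + 34.167 − 33.333 = 80.01 → 80.0°C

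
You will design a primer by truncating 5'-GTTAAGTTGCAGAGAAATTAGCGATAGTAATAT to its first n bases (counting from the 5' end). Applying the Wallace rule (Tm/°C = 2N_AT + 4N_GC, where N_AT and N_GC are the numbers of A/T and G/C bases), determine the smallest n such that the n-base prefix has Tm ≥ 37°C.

First 13 bases: GTTAAGTTGCAGA → Tm = 36°C (< 37°C)
First 14 bases: GTTAAGTTGCAGAG → Tm = 40°C (≥ 37°C)
Since every base adds ≥2°C, Tm only increases with n, so the threshold is first crossed at n = 14.

n = 14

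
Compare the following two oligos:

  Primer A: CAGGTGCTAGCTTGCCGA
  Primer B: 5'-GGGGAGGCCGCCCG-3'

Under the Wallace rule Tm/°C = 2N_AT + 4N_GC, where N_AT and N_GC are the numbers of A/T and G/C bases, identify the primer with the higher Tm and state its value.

Primer A, 58°C

Primer A: A+T=7, G+C=11 → Tm = 2(7)+4(11) = 58°C
Primer B: A+T=1, G+C=13 → Tm = 2(1)+4(13) = 54°C
58°C vs 54°C → primer A is higher.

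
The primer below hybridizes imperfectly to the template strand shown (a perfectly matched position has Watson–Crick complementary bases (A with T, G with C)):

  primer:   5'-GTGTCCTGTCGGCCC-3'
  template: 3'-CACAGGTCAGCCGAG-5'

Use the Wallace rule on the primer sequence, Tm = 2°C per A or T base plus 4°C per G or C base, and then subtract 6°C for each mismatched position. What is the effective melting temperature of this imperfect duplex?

40°C

Primer base counts: A=0, T=4, G=5, C=6 → A+T=4, G+C=11
Perfect-match Tm = 2(4) + 4(11) = 8 + 44 = 52°C
Mismatches (positions where the bases are not complementary): 2 (at positions 7, 14)
Effective Tm = 52 − 2×6 = 52 − 12 = 40°C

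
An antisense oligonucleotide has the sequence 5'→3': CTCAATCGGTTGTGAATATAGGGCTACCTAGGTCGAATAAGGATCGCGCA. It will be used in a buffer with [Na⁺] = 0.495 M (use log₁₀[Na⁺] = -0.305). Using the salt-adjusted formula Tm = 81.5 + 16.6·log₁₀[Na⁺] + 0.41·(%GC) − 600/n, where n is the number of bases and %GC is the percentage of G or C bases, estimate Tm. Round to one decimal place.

Length n = 50. Counting bases: A=14, G=14, C=10, T=12
G+C = 24, so %GC = 24/50 × 100 = 48%
Salt term: 16.6 × (-0.305) = -5.063
GC term: 0.41 × 48 = 19.68; length term: −600/50 = −12
Tm = 81.5 + (-5.063) + 19.68 − 12 = 84.117 → 84.1°C

84.1°C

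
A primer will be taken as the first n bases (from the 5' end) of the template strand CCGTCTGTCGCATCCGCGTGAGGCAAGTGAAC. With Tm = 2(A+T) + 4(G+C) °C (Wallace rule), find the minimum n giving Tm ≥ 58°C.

n = 17

First 16 bases: CCGTCTGTCGCATCCG → Tm = 54°C (< 58°C)
First 17 bases: CCGTCTGTCGCATCCGC → Tm = 58°C (≥ 58°C)
Since every base adds ≥2°C, Tm only increases with n, so the threshold is first crossed at n = 17.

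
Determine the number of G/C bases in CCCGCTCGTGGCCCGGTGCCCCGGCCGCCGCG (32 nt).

29

Base counts: T=3, G=12, C=17, A=0
G+C = 12 + 17 = 29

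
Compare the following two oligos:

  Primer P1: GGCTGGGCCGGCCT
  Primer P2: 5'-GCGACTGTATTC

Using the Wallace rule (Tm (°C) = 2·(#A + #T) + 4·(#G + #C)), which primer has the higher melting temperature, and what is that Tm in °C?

Primer P1, 52°C

Primer P1: A+T=2, G+C=12 → Tm = 2(2)+4(12) = 52°C
Primer P2: A+T=6, G+C=6 → Tm = 2(6)+4(6) = 36°C
52°C vs 36°C → primer P1 is higher.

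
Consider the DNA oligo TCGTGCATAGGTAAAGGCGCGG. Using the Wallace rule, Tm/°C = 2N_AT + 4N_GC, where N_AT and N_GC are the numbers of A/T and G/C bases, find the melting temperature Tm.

Scanning the sequence gives A=5, C=4, G=9, T=4.
So N_AT = 9 and N_GC = 13.
Tm = 4·13 + 2·9 = 52 + 18 = 70°C

70°C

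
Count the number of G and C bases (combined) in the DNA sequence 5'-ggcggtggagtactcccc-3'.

Scanning the sequence gives A=2, T=3, G=7, C=6.
Total G or C: 7 + 6 = 13

13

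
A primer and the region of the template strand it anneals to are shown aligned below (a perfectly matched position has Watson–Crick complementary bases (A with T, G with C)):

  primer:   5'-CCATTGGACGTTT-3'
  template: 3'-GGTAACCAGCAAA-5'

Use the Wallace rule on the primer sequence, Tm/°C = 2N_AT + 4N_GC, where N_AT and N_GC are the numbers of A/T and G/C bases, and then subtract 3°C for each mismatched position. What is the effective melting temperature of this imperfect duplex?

Primer base counts: A=2, T=5, G=3, C=3 → A+T=7, G+C=6
Perfect-match Tm = 2(7) + 4(6) = 14 + 24 = 38°C
Mismatches (positions where the bases are not complementary): 1 (at position 8)
Effective Tm = 38 − 1×3 = 38 − 3 = 35°C

35°C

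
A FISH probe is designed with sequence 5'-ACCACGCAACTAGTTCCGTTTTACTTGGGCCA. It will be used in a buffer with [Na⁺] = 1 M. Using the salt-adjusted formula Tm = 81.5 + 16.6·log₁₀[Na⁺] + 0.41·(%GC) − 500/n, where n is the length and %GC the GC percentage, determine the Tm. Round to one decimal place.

86.4°C

Length n = 32. Base counts: C=10, A=7, G=6, T=9
G+C = 16, so %GC = 16/32 × 100 = 50%
Salt term: 16.6 × (0) = 0
GC term: 0.41 × 50 = 20.5; length term: −500/32 = −15.625
Tm = 81.5 + (0) + 20.5 − 15.625 = 86.375 → 86.4°C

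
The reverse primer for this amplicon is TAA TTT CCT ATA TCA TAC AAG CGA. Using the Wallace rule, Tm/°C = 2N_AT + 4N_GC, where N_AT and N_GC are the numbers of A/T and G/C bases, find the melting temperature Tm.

Counting bases: A=9, C=5, T=8, G=2
A+T = 17, G+C = 7
Tm = 4·7 + 2·17 = 28 + 34 = 62°C

62°C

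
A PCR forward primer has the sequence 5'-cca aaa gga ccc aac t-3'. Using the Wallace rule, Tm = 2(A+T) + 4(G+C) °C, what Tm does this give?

48°C

C=6, T=1, A=7, G=2
A+T = 8, G+C = 8
Tm = 2(8) + 4(8) = 16 + 32 = 48°C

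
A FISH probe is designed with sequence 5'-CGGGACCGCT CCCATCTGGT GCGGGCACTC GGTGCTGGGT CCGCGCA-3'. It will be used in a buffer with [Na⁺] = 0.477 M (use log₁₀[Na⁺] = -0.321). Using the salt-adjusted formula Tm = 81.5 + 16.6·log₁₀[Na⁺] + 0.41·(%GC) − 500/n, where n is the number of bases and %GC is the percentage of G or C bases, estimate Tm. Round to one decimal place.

96.1°C

Length n = 47. Base counts: A=4, C=17, G=18, T=8
G+C = 35, so %GC = 35/47 × 100 = 74.468%
Salt term: 16.6 × (-0.321) = -5.329
GC term: 0.41 × 74.468 = 30.532; length term: −500/47 = −10.638
Tm = 81.5 + (-5.329) + 30.532 − 10.638 = 96.065 → 96.1°C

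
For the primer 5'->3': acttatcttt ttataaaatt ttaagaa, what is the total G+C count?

3

Scanning the sequence gives G=1, T=13, C=2, A=11.
G+C = 1 + 2 = 3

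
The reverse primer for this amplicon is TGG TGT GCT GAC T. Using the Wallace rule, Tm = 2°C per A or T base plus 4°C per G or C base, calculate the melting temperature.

40°C

Counting bases: G=5, C=2, T=5, A=1
AT pairs contribute 6, GC pairs contribute 7.
Tm = 2×6 + 4×7 = 40°C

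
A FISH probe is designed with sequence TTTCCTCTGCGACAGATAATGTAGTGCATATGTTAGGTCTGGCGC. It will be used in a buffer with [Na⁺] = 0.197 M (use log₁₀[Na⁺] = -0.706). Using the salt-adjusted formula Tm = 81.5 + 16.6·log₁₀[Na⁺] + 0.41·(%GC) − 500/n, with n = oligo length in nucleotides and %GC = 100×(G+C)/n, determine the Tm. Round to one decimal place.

77.8°C

Length n = 45. Base counts: A=9, G=12, T=15, C=9
G+C = 21, so %GC = 21/45 × 100 = 46.667%
Salt term: 16.6 × (-0.706) = -11.72
GC term: 0.41 × 46.667 = 19.133; length term: −500/45 = −11.111
Tm = 81.5 + (-11.72) + 19.133 − 11.111 = 77.802 → 77.8°C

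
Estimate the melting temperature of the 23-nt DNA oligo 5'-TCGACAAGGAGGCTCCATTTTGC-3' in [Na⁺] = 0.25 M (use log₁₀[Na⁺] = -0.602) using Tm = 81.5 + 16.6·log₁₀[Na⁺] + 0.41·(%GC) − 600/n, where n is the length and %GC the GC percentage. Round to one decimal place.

66.8°C

Length n = 23. Counting bases: G=6, A=5, C=6, T=6
G+C = 12, so %GC = 12/23 × 100 = 52.174%
Salt term: 16.6 × (-0.602) = -9.993
GC term: 0.41 × 52.174 = 21.391; length term: −600/23 = −26.087
Tm = 81.5 + (-9.993) + 21.391 − 26.087 = 66.811 → 66.8°C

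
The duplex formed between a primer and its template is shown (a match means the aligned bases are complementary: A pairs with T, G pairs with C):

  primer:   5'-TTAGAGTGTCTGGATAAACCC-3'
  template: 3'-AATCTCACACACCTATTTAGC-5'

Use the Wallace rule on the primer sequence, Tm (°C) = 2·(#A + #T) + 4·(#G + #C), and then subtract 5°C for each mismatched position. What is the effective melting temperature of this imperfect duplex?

Primer base counts: A=6, T=6, G=5, C=4 → A+T=12, G+C=9
Perfect-match Tm = 2(12) + 4(9) = 24 + 36 = 60°C
Mismatches (positions where the bases are not complementary): 3 (at positions 10, 19, 21)
Effective Tm = 60 − 3×5 = 60 − 15 = 45°C

45°C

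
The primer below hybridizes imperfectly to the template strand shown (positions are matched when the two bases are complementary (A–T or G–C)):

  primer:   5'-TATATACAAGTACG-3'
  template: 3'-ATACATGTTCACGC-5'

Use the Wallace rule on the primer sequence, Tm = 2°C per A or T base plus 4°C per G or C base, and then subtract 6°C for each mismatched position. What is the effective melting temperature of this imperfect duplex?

Primer base counts: A=6, T=4, G=2, C=2 → A+T=10, G+C=4
Perfect-match Tm = 2(10) + 4(4) = 20 + 16 = 36°C
Mismatches (positions where the bases are not complementary): 2 (at positions 4, 12)
Effective Tm = 36 − 2×6 = 36 − 12 = 24°C

24°C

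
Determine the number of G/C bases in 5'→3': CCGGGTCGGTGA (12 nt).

9

Counting bases: G=6, A=1, C=3, T=2
G+C = 6 + 3 = 9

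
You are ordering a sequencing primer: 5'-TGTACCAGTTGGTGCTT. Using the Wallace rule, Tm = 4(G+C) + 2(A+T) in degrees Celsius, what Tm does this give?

50°C

C=3, G=5, T=7, A=2
So N_AT = 9 and N_GC = 8.
Tm = 2×9 + 4×8 = 50°C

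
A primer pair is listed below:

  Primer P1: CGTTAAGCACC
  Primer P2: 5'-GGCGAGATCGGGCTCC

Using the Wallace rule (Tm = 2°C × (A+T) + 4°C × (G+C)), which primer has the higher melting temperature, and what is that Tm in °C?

Primer P1: A+T=5, G+C=6 → Tm = 2(5)+4(6) = 34°C
Primer P2: A+T=4, G+C=12 → Tm = 2(4)+4(12) = 56°C
34°C vs 56°C → primer P2 is higher.

Primer P2, 56°C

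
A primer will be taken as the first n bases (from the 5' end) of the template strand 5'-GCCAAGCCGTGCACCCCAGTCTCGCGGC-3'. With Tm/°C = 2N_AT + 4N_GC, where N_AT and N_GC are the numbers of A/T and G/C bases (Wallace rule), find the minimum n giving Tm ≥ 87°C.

First 25 bases: GCCAAGCCGTGCACCCCAGTCTCGC → Tm = 86°C (< 87°C)
First 26 bases: GCCAAGCCGTGCACCCCAGTCTCGCG → Tm = 90°C (≥ 87°C)
Since every base adds ≥2°C, Tm only increases with n, so the threshold is first crossed at n = 26.

n = 26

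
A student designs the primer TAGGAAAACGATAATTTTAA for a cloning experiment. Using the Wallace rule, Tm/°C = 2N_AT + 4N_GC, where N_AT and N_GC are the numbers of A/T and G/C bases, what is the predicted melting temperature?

48°C

Base counts: A=10, G=3, T=6, C=1
AT pairs contribute 16, GC pairs contribute 4.
Tm = 4·4 + 2·16 = 16 + 32 = 48°C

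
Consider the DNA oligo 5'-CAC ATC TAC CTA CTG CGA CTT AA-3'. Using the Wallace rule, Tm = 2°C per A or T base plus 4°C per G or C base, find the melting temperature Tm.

G=2, A=7, C=8, T=6
So N_AT = 13 and N_GC = 10.
Tm = 2(13) + 4(10) = 26 + 40 = 66°C

66°C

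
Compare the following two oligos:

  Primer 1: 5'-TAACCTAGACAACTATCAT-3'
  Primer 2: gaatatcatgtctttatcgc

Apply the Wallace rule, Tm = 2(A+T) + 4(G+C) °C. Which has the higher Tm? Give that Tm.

Primer 2, 54°C

Primer 1: A+T=13, G+C=6 → Tm = 2(13)+4(6) = 50°C
Primer 2: A+T=13, G+C=7 → Tm = 2(13)+4(7) = 54°C
50°C vs 54°C → primer 2 is higher.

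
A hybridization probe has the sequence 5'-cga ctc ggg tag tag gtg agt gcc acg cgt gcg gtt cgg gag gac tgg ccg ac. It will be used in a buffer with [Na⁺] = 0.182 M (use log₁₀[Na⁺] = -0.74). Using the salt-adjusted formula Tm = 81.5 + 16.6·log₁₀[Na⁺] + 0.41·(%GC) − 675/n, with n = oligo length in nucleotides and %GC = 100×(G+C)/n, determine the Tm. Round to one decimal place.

Length n = 53. G=23, C=13, T=9, A=8
G+C = 36, so %GC = 36/53 × 100 = 67.925%
Salt term: 16.6 × (-0.74) = -12.284
GC term: 0.41 × 67.925 = 27.849; length term: −675/53 = −12.736
Tm = 81.5 + (-12.284) + 27.849 − 12.736 = 84.329 → 84.3°C

84.3°C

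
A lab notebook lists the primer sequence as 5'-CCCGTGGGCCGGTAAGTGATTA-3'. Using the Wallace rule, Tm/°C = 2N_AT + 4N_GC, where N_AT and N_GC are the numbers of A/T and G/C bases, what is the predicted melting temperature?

70°C

Counting bases: T=5, G=8, A=4, C=5
A+T = 9, G+C = 13
Tm = 4·13 + 2·9 = 52 + 18 = 70°C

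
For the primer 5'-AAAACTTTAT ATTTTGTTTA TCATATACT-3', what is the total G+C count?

4

Scanning the sequence gives C=3, T=15, G=1, A=10.
G+C = 1 + 3 = 4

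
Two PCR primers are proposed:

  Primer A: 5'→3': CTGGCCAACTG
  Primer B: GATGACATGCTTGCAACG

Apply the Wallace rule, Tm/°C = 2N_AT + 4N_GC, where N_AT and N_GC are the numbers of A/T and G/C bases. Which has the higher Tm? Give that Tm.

Primer A: A+T=4, G+C=7 → Tm = 2(4)+4(7) = 36°C
Primer B: A+T=9, G+C=9 → Tm = 2(9)+4(9) = 54°C
36°C vs 54°C → primer B is higher.

Primer B, 54°C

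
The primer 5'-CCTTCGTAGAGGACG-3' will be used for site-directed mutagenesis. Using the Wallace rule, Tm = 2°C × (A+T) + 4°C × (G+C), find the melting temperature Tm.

48°C

Counting bases: G=5, C=4, A=3, T=3
So N_AT = 6 and N_GC = 9.
Tm = 4·9 + 2·6 = 36 + 12 = 48°C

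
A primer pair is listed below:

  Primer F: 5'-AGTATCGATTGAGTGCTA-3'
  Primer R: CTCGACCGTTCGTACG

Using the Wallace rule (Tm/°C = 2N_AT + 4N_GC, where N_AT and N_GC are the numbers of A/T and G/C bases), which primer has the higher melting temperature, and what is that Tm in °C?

Primer R, 52°C

Primer F: A+T=11, G+C=7 → Tm = 2(11)+4(7) = 50°C
Primer R: A+T=6, G+C=10 → Tm = 2(6)+4(10) = 52°C
50°C vs 52°C → primer R is higher.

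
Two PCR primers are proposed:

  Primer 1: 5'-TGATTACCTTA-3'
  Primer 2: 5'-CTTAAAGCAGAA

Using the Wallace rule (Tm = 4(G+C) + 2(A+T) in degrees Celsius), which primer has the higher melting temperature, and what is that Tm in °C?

Primer 2, 32°C

Primer 1: A+T=8, G+C=3 → Tm = 2(8)+4(3) = 28°C
Primer 2: A+T=8, G+C=4 → Tm = 2(8)+4(4) = 32°C
28°C vs 32°C → primer 2 is higher.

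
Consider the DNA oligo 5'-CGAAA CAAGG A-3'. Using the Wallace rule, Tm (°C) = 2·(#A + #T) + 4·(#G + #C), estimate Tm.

32°C

Base counts: T=0, C=2, G=3, A=6
AT pairs contribute 6, GC pairs contribute 5.
Tm = 2(6) + 4(5) = 12 + 20 = 32°C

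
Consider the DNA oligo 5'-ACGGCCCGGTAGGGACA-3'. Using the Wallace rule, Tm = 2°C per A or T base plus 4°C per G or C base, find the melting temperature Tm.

58°C

Counting bases: C=5, A=4, T=1, G=7
So N_AT = 5 and N_GC = 12.
Tm = 2×5 + 4×12 = 58°C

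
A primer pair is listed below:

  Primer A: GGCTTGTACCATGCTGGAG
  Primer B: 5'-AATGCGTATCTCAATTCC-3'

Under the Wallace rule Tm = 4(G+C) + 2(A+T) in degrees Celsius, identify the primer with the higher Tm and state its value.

Primer A, 60°C

Primer A: A+T=8, G+C=11 → Tm = 2(8)+4(11) = 60°C
Primer B: A+T=11, G+C=7 → Tm = 2(11)+4(7) = 50°C
60°C vs 50°C → primer A is higher.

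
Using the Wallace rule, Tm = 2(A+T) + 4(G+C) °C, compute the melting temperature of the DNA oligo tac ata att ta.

24°C

Counting bases: A=5, C=1, T=5, G=0
A+T = 10, G+C = 1
Tm = 2(10) + 4(1) = 20 + 4 = 24°C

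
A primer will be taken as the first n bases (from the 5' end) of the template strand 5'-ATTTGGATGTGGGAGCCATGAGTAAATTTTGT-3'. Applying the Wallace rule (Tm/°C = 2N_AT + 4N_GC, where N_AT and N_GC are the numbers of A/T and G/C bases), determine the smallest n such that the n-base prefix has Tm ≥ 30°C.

First 10 bases: ATTTGGATGT → Tm = 26°C (< 30°C)
First 11 bases: ATTTGGATGTG → Tm = 30°C (≥ 30°C)
Since every base adds ≥2°C, Tm only increases with n, so the threshold is first crossed at n = 11.

n = 11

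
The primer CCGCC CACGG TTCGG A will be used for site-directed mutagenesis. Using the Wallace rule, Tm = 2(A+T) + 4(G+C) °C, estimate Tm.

Scanning the sequence gives A=2, G=5, C=7, T=2.
So N_AT = 4 and N_GC = 12.
Tm = 2(4) + 4(12) = 8 + 48 = 56°C

56°C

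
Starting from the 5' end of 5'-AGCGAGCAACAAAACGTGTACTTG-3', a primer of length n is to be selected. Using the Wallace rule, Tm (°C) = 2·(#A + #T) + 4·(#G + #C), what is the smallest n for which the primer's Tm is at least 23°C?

n = 7

First 6 bases: AGCGAG → Tm = 20°C (< 23°C)
First 7 bases: AGCGAGC → Tm = 24°C (≥ 23°C)
Each additional base adds 2°C (A/T) or 4°C (G/C), so Tm is non-decreasing in n; n = 7 is the first length to reach 23°C.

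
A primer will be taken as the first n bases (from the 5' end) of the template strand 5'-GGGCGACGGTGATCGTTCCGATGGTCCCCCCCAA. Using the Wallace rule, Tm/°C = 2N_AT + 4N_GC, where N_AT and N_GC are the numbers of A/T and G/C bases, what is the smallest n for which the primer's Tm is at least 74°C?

n = 23

First 22 bases: GGGCGACGGTGATCGTTCCGAT → Tm = 72°C (< 74°C)
First 23 bases: GGGCGACGGTGATCGTTCCGATG → Tm = 76°C (≥ 74°C)
Each additional base adds 2°C (A/T) or 4°C (G/C), so Tm is non-decreasing in n; n = 23 is the first length to reach 74°C.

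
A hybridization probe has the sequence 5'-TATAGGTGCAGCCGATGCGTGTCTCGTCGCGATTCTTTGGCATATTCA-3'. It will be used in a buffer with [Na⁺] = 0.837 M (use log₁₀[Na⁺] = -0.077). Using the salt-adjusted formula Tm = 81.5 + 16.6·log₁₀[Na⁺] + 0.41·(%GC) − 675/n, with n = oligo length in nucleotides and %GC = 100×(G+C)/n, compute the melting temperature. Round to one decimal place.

86.7°C

Length n = 48. C=11, T=16, A=8, G=13
G+C = 24, so %GC = 24/48 × 100 = 50%
Salt term: 16.6 × (-0.077) = -1.278
GC term: 0.41 × 50 = 20.5; length term: −675/48 = −14.062
Tm = 81.5 + (-1.278) + 20.5 − 14.062 = 86.66 → 86.7°C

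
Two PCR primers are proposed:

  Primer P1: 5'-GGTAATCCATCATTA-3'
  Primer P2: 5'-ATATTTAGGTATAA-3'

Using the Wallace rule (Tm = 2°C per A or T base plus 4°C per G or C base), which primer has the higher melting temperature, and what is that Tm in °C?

Primer P1, 40°C

Primer P1: A+T=10, G+C=5 → Tm = 2(10)+4(5) = 40°C
Primer P2: A+T=12, G+C=2 → Tm = 2(12)+4(2) = 32°C
40°C vs 32°C → primer P1 is higher.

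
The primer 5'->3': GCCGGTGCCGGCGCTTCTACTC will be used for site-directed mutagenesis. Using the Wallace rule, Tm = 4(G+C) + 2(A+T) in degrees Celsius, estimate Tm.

Scanning the sequence gives G=7, C=9, T=5, A=1.
So N_AT = 6 and N_GC = 16.
Tm = 4·16 + 2·6 = 64 + 12 = 76°C

76°C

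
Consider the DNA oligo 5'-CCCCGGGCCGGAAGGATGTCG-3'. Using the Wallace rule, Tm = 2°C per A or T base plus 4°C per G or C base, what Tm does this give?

Scanning the sequence gives C=7, G=9, A=3, T=2.
So N_AT = 5 and N_GC = 16.
Tm = 4·16 + 2·5 = 64 + 10 = 74°C

74°C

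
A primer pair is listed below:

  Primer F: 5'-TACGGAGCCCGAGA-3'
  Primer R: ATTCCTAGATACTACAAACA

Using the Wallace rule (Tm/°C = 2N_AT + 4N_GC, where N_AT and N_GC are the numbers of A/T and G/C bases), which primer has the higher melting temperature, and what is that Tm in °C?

Primer R, 52°C

Primer F: A+T=5, G+C=9 → Tm = 2(5)+4(9) = 46°C
Primer R: A+T=14, G+C=6 → Tm = 2(14)+4(6) = 52°C
46°C vs 52°C → primer R is higher.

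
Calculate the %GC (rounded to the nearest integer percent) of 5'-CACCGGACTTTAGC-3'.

A=3, G=3, T=3, C=5
G+C = 3 + 5 = 8 out of 14 bases
%GC = 8/14 × 100 = 57.14% ≈ 57%

57%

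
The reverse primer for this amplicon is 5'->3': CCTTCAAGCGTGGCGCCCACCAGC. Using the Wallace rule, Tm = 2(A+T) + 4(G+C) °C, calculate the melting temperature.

G=6, A=4, T=3, C=11
So N_AT = 7 and N_GC = 17.
Tm = 2(7) + 4(17) = 14 + 68 = 82°C

82°C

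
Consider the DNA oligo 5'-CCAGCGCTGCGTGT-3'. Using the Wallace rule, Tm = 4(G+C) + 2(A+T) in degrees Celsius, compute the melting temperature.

Scanning the sequence gives T=3, G=5, A=1, C=5.
So N_AT = 4 and N_GC = 10.
Tm = 2×4 + 4×10 = 48°C

48°C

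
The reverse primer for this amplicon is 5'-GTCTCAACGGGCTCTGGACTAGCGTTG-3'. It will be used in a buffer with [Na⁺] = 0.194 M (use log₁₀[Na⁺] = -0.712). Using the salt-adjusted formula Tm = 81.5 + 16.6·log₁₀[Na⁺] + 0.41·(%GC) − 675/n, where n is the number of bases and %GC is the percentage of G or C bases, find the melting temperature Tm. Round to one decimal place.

69.0°C

Length n = 27. T=7, C=7, G=9, A=4
G+C = 16, so %GC = 16/27 × 100 = 59.259%
Salt term: 16.6 × (-0.712) = -11.819
GC term: 0.41 × 59.259 = 24.296; length term: −675/27 = −25
Tm = 81.5 + (-11.819) + 24.296 − 25 = 68.977 → 69.0°C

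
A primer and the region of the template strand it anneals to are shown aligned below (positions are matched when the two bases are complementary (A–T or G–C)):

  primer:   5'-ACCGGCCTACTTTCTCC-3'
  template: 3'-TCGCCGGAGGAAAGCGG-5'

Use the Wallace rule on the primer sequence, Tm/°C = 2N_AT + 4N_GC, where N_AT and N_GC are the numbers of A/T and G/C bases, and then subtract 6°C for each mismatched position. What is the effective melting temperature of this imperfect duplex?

Primer base counts: A=2, T=5, G=2, C=8 → A+T=7, G+C=10
Perfect-match Tm = 2(7) + 4(10) = 14 + 40 = 54°C
Mismatches (positions where the bases are not complementary): 3 (at positions 2, 9, 15)
Effective Tm = 54 − 3×6 = 54 − 18 = 36°C

36°C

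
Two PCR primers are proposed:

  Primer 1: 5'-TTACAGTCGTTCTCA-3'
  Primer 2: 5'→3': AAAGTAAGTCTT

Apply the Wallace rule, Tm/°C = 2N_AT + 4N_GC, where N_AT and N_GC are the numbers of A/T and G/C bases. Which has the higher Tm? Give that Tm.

Primer 1, 42°C

Primer 1: A+T=9, G+C=6 → Tm = 2(9)+4(6) = 42°C
Primer 2: A+T=9, G+C=3 → Tm = 2(9)+4(3) = 30°C
42°C vs 30°C → primer 1 is higher.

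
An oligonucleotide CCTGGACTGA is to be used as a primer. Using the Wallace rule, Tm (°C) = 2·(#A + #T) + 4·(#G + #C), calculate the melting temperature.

C=3, G=3, A=2, T=2
A+T = 4, G+C = 6
Tm = 2×4 + 4×6 = 32°C

32°C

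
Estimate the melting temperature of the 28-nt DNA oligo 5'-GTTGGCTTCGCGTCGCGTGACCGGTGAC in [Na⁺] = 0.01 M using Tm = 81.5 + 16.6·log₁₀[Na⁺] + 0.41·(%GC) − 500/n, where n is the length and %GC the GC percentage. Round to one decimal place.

58.3°C

Length n = 28. T=7, G=11, C=8, A=2
G+C = 19, so %GC = 19/28 × 100 = 67.857%
Salt term: 16.6 × (-2) = -33.2
GC term: 0.41 × 67.857 = 27.821; length term: −500/28 = −17.857
Tm = 81.5 + (-33.2) + 27.821 − 17.857 = 58.264 → 58.3°C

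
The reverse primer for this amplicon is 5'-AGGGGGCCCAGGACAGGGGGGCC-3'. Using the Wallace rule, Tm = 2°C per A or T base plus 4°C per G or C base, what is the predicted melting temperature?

C=6, A=4, G=13, T=0
A+T = 4, G+C = 19
Tm = 4·19 + 2·4 = 76 + 8 = 84°C

84°C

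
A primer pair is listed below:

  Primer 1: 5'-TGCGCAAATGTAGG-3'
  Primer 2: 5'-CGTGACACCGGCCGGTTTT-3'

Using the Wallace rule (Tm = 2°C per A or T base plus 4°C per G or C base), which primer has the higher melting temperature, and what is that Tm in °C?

Primer 2, 62°C

Primer 1: A+T=7, G+C=7 → Tm = 2(7)+4(7) = 42°C
Primer 2: A+T=7, G+C=12 → Tm = 2(7)+4(12) = 62°C
42°C vs 62°C → primer 2 is higher.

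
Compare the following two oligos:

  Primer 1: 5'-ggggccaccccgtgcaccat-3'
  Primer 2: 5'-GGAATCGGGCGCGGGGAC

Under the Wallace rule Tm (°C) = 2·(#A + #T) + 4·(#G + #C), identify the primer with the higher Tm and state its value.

Primer 1, 70°C

Primer 1: A+T=5, G+C=15 → Tm = 2(5)+4(15) = 70°C
Primer 2: A+T=4, G+C=14 → Tm = 2(4)+4(14) = 64°C
70°C vs 64°C → primer 1 is higher.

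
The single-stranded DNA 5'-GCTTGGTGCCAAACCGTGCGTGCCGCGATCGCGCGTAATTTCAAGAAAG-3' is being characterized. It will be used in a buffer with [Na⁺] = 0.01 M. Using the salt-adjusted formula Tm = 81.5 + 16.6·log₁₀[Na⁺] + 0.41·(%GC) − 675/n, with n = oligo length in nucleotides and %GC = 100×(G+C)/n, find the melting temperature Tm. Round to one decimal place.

58.0°C

Length n = 49. Counting bases: G=15, T=10, C=13, A=11
G+C = 28, so %GC = 28/49 × 100 = 57.143%
Salt term: 16.6 × (-2) = -33.2
GC term: 0.41 × 57.143 = 23.429; length term: −675/49 = −13.776
Tm = 81.5 + (-33.2) + 23.429 − 13.776 = 57.953 → 58.0°C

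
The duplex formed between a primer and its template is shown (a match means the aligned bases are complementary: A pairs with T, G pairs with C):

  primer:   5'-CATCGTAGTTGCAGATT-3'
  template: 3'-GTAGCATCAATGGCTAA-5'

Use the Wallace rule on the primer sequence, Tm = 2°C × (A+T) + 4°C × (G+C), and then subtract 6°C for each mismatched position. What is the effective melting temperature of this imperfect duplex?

Primer base counts: A=4, T=6, G=4, C=3 → A+T=10, G+C=7
Perfect-match Tm = 2(10) + 4(7) = 20 + 28 = 48°C
Mismatches (positions where the bases are not complementary): 2 (at positions 11, 13)
Effective Tm = 48 − 2×6 = 48 − 12 = 36°C

36°C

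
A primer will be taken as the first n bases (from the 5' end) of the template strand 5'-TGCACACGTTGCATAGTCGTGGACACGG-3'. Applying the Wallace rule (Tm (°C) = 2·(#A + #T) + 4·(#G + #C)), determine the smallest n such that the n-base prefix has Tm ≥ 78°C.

n = 26

First 25 bases: TGCACACGTTGCATAGTCGTGGACA → Tm = 76°C (< 78°C)
First 26 bases: TGCACACGTTGCATAGTCGTGGACAC → Tm = 80°C (≥ 78°C)
Each additional base adds 2°C (A/T) or 4°C (G/C), so Tm is non-decreasing in n; n = 26 is the first length to reach 78°C.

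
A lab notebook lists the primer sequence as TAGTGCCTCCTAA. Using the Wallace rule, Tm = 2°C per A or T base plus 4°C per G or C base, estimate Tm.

Scanning the sequence gives A=3, T=4, G=2, C=4.
A+T = 7, G+C = 6
Tm = 4·6 + 2·7 = 24 + 14 = 38°C

38°C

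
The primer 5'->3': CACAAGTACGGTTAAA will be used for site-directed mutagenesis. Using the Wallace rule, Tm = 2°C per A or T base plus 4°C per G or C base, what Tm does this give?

Base counts: T=3, A=7, G=3, C=3
AT pairs contribute 10, GC pairs contribute 6.
Tm = 2×10 + 4×6 = 44°C

44°C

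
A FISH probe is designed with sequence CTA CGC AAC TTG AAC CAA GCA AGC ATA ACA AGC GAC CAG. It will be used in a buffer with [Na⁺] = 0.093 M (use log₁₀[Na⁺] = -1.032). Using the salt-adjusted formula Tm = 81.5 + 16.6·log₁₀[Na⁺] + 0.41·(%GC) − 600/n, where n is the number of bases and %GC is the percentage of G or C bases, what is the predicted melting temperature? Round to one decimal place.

Length n = 39. C=12, A=16, T=4, G=7
G+C = 19, so %GC = 19/39 × 100 = 48.718%
Salt term: 16.6 × (-1.032) = -17.131
GC term: 0.41 × 48.718 = 19.974; length term: −600/39 = −15.385
Tm = 81.5 + (-17.131) + 19.974 − 15.385 = 68.958 → 69.0°C

69.0°C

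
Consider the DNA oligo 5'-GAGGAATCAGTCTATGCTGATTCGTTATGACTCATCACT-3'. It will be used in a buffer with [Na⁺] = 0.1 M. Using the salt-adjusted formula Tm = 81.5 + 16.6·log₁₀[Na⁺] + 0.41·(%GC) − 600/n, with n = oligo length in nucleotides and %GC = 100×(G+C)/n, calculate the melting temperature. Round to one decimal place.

66.3°C

Length n = 39. T=13, G=8, A=10, C=8
G+C = 16, so %GC = 16/39 × 100 = 41.026%
Salt term: 16.6 × (-1) = -16.6
GC term: 0.41 × 41.026 = 16.821; length term: −600/39 = −15.385
Tm = 81.5 + (-16.6) + 16.821 − 15.385 = 66.336 → 66.3°C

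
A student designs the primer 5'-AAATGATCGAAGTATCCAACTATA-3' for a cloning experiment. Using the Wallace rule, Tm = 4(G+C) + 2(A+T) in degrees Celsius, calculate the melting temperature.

62°C

Counting bases: T=6, C=4, A=11, G=3
AT pairs contribute 17, GC pairs contribute 7.
Tm = 2(17) + 4(7) = 34 + 28 = 62°C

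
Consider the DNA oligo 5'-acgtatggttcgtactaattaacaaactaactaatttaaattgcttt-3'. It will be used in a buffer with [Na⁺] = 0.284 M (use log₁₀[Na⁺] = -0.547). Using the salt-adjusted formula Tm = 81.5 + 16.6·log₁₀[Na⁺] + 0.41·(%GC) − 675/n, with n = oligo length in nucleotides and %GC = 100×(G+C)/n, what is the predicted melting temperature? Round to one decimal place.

Length n = 47. C=7, G=5, T=18, A=17
G+C = 12, so %GC = 12/47 × 100 = 25.532%
Salt term: 16.6 × (-0.547) = -9.08
GC term: 0.41 × 25.532 = 10.468; length term: −675/47 = −14.362
Tm = 81.5 + (-9.08) + 10.468 − 14.362 = 68.526 → 68.5°C

68.5°C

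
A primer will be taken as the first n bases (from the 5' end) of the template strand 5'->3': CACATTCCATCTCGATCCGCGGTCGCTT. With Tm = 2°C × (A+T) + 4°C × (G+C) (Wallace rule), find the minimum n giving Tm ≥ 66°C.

n = 21

First 20 bases: CACATTCCATCTCGATCCGC → Tm = 62°C (< 66°C)
First 21 bases: CACATTCCATCTCGATCCGCG → Tm = 66°C (≥ 66°C)
Since every base adds ≥2°C, Tm only increases with n, so the threshold is first crossed at n = 21.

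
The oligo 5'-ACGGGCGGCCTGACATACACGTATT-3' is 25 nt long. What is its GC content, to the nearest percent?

56%

A=6, G=7, C=7, T=5
G+C = 7 + 7 = 14 out of 25 bases
%GC = 14/25 × 100 = 56% ≈ 56%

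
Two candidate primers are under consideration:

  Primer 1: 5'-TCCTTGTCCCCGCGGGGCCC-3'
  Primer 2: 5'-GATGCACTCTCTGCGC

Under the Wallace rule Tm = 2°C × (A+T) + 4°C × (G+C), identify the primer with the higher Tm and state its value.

Primer 1: A+T=4, G+C=16 → Tm = 2(4)+4(16) = 72°C
Primer 2: A+T=6, G+C=10 → Tm = 2(6)+4(10) = 52°C
72°C vs 52°C → primer 1 is higher.

Primer 1, 72°C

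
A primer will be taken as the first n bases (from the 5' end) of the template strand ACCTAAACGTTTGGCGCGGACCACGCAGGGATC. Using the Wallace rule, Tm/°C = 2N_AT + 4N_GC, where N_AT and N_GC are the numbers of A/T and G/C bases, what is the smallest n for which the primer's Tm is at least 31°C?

n = 12

First 11 bases: ACCTAAACGTT → Tm = 30°C (< 31°C)
First 12 bases: ACCTAAACGTTT → Tm = 32°C (≥ 31°C)
Since every base adds ≥2°C, Tm only increases with n, so the threshold is first crossed at n = 12.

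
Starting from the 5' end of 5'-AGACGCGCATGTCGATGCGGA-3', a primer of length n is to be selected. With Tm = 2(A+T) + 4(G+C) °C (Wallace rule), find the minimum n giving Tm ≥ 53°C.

n = 17

First 16 bases: AGACGCGCATGTCGAT → Tm = 50°C (< 53°C)
First 17 bases: AGACGCGCATGTCGATG → Tm = 54°C (≥ 53°C)
Since every base adds ≥2°C, Tm only increases with n, so the threshold is first crossed at n = 17.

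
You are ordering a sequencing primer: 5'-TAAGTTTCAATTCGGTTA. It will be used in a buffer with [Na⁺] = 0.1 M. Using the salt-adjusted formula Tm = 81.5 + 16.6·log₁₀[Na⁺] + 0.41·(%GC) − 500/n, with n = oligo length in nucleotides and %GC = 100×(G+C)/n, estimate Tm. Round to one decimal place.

Length n = 18. Scanning the sequence gives G=3, C=2, T=8, A=5.
G+C = 5, so %GC = 5/18 × 100 = 27.778%
Salt term: 16.6 × (-1) = -16.6
GC term: 0.41 × 27.778 = 11.389; length term: −500/18 = −27.778
Tm = 81.5 + (-16.6) + 11.389 − 27.778 = 48.511 → 48.5°C

48.5°C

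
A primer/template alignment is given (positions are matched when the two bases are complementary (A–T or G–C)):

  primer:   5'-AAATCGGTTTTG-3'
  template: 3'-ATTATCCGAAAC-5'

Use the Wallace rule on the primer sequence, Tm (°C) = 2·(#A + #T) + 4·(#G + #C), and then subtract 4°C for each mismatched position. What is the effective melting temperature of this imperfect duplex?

Primer base counts: A=3, T=5, G=3, C=1 → A+T=8, G+C=4
Perfect-match Tm = 2(8) + 4(4) = 16 + 16 = 32°C
Mismatches (positions where the bases are not complementary): 3 (at positions 1, 5, 8)
Effective Tm = 32 − 3×4 = 32 − 12 = 20°C

20°C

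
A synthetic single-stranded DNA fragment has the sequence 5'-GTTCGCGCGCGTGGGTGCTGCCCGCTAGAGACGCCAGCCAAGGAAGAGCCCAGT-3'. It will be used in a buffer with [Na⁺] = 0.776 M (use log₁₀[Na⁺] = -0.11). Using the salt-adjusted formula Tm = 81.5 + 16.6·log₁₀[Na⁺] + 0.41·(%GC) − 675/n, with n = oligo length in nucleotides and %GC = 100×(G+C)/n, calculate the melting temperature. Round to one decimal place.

95.3°C

Length n = 54. Counting bases: C=17, T=7, G=20, A=10
G+C = 37, so %GC = 37/54 × 100 = 68.519%
Salt term: 16.6 × (-0.11) = -1.826
GC term: 0.41 × 68.519 = 28.093; length term: −675/54 = −12.5
Tm = 81.5 + (-1.826) + 28.093 − 12.5 = 95.267 → 95.3°C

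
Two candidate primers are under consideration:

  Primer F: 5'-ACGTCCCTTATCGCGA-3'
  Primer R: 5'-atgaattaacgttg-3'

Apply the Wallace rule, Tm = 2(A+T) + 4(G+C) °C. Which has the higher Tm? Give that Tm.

Primer F: A+T=7, G+C=9 → Tm = 2(7)+4(9) = 50°C
Primer R: A+T=10, G+C=4 → Tm = 2(10)+4(4) = 36°C
50°C vs 36°C → primer F is higher.

Primer F, 50°C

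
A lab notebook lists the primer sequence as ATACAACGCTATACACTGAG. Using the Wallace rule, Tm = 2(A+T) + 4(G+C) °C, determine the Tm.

T=4, G=3, C=5, A=8
So N_AT = 12 and N_GC = 8.
Tm = 2(12) + 4(8) = 24 + 32 = 56°C

56°C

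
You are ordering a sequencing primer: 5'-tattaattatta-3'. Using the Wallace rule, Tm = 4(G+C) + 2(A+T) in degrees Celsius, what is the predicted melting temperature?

24°C

T=7, G=0, A=5, C=0
A+T = 12, G+C = 0
Tm = 2(12) + 4(0) = 24 + 0 = 24°C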